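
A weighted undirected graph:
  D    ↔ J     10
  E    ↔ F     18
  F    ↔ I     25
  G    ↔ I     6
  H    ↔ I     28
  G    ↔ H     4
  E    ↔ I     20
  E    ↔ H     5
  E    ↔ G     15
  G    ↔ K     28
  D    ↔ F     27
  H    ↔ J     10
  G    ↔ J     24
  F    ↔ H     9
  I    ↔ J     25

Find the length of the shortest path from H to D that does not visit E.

20

Checking several routes:
H → G → I → J → D: 4 + 6 + 25 + 10 = 45
H → G → J → D: 4 + 24 + 10 = 38
H → J → D: 10 + 10 = 20
H → F → D: 9 + 27 = 36
The minimum is 20.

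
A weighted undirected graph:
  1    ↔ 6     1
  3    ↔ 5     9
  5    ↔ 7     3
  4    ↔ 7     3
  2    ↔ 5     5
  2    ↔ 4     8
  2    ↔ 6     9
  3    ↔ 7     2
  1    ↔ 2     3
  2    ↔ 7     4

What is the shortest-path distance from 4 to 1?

10

Some routes from 4 to 1:
4-7-2-1: 3 + 4 + 3 = 10
4-7-5-2-1: 3 + 3 + 5 + 3 = 14
4-2-6-1: 8 + 9 + 1 = 18
4-2-1: 8 + 3 = 11
4-7-2-6-1: 3 + 4 + 9 + 1 = 17
Shortest: 10.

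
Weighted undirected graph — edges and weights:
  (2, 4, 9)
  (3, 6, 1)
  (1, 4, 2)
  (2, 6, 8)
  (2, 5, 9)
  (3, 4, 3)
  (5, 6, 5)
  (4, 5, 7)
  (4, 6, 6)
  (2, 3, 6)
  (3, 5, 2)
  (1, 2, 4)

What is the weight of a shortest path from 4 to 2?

6

Some routes from 4 to 2:
4 - 1 - 2: 2 + 4 = 6
4 - 3 - 6 - 2: 3 + 1 + 8 = 12
4 - 2: 9
4 - 6 - 3 - 2: 6 + 1 + 6 = 13
4 - 6 - 2: 6 + 8 = 14
4 - 3 - 2: 3 + 6 = 9
The minimum is 6.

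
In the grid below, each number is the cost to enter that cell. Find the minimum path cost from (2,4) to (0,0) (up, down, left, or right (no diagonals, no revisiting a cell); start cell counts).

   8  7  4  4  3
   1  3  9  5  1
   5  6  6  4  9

36

Path (2,4) -> (1,4) -> (0,4) -> (0,3) -> (0,2) -> (0,1) -> (0,0): 9 + 1 + 3 + 4 + 4 + 7 + 8 = 36.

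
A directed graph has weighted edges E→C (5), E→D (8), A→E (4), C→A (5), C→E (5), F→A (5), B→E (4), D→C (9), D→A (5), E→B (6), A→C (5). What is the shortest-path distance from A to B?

Paths from A to B:
A - C - E - B: 5 + 5 + 6 = 16
A - E - B: 4 + 6 = 10
Best route has total 10.

10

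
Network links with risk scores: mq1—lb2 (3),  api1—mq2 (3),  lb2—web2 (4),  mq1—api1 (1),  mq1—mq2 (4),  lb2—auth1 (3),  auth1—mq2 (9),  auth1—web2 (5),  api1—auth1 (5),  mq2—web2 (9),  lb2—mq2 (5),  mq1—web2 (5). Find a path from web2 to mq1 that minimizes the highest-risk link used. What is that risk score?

Checking several routes:
web2→auth1→lb2→mq1: max(5, 3, 3) = 5
web2→lb2→mq1: max(4, 3) = 4
web2→mq1: max(5) = 5
Best route has worst link 4.

4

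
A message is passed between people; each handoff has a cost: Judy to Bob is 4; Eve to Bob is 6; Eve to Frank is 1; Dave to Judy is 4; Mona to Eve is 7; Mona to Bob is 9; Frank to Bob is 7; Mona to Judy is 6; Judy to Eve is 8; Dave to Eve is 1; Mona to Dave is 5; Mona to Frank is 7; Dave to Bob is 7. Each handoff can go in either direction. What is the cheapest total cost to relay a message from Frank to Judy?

Comparing a few candidate routes:
Frank → Eve → Bob → Judy: 1 + 6 + 4 = 11
Frank → Eve → Judy: 1 + 8 = 9
Frank → Eve → Dave → Judy: 1 + 1 + 4 = 6
Frank → Bob → Judy: 7 + 4 = 11
Shortest: 6.

6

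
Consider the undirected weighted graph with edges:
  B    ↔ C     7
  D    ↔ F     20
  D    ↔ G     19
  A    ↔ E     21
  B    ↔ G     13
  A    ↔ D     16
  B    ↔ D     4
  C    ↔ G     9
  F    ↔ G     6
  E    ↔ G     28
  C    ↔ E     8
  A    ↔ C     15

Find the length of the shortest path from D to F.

20

Some routes from D to F:
D → F: 20
D → G → F: 19 + 6 = 25
D → B → G → F: 4 + 13 + 6 = 23
D → A → C → G → F: 16 + 15 + 9 + 6 = 46
D → B → C → G → F: 4 + 7 + 9 + 6 = 26
Shortest: 20.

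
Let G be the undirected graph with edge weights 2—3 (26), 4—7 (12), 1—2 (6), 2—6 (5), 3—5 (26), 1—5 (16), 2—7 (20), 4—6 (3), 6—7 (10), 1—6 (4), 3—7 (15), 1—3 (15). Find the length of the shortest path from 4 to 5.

Comparing a few candidate routes:
4 - 7 - 6 - 1 - 5: 12 + 10 + 4 + 16 = 42
4 - 6 - 1 - 5: 3 + 4 + 16 = 23
4 - 6 - 2 - 1 - 5: 3 + 5 + 6 + 16 = 30
Best route has total 23.

23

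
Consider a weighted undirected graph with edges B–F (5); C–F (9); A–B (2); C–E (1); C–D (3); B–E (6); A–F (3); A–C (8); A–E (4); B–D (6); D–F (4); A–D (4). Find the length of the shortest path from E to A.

Comparing a few candidate routes:
E-C-D-A: 1 + 3 + 4 = 8
E-B-A: 6 + 2 = 8
E-A: 4
The minimum is 4.

4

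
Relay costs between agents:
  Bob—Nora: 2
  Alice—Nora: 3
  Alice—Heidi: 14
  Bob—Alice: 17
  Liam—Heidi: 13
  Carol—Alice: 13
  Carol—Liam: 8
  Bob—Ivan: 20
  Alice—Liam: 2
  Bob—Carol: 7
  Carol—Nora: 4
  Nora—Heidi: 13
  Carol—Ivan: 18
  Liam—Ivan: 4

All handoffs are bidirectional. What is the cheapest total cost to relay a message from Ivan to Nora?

9

Some routes from Ivan to Nora:
Ivan → Liam → Alice → Nora: 4 + 2 + 3 = 9
Ivan → Liam → Carol → Nora: 4 + 8 + 4 = 16
Ivan → Liam → Carol → Bob → Nora: 4 + 8 + 7 + 2 = 21
The minimum is 9.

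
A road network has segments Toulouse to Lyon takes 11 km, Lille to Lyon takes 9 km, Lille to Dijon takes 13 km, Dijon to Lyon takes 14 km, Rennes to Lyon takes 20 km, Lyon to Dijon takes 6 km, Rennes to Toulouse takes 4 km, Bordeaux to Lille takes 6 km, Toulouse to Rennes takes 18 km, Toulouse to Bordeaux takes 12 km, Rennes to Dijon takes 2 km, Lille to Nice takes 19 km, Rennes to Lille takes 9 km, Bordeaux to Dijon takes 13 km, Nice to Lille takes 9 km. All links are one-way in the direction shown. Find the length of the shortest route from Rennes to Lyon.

15

A few of the Rennes→Lyon routes:
Rennes - Toulouse - Bordeaux - Lille - Lyon: 4 + 12 + 6 + 9 = 31
Rennes - Toulouse - Lyon: 4 + 11 = 15
Rennes - Lille - Lyon: 9 + 9 = 18
Rennes - Dijon - Lyon: 2 + 14 = 16
Rennes - Lyon: 20
Best route has total 15 km.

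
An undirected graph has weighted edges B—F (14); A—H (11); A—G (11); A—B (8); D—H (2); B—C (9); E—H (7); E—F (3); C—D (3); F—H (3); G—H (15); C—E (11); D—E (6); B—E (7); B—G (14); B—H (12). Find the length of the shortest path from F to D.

Comparing a few candidate routes:
F → H → E → D: 3 + 7 + 6 = 16
F → E → D: 3 + 6 = 9
F → E → C → D: 3 + 11 + 3 = 17
F → E → H → D: 3 + 7 + 2 = 12
F → H → D: 3 + 2 = 5
The minimum is 5.

5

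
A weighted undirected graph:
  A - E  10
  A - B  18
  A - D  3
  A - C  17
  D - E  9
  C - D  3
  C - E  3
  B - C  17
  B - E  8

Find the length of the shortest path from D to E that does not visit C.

Routes from D to E avoiding C:
D→A→E: 3 + 10 = 13
D→A→B→E: 3 + 18 + 8 = 29
D→E: 9
Best route has total 9.

9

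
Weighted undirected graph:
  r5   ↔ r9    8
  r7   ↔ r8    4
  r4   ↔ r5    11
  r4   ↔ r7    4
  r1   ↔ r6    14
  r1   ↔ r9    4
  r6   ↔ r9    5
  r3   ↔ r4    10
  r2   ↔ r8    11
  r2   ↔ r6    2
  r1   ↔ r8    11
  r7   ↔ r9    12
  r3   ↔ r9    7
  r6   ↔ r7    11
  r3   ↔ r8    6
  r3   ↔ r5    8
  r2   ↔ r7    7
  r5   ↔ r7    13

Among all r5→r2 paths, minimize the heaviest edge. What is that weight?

Some routes from r5 to r2:
r5 - r9 - r3 - r8 - r7 - r2: max(8, 7, 6, 4, 7) = 8
r5 - r3 - r9 - r6 - r2: max(8, 7, 5, 2) = 8
r5 - r9 - r6 - r2: max(8, 5, 2) = 8
Smallest bottleneck: 8.

8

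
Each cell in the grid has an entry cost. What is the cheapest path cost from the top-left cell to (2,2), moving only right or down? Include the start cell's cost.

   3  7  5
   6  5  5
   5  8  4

23

Take [0,0] → [1,0] → [1,1] → [1,2] → [2,2] for a total of 3 + 6 + 5 + 5 + 4 = 23.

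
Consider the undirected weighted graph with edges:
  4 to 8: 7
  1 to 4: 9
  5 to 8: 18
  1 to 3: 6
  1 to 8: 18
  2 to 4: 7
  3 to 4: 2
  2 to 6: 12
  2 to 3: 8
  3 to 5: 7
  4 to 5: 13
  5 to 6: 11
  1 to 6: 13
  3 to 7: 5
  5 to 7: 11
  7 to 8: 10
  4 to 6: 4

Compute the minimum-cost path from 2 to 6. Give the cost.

A few of the 2→6 routes:
2 - 4 - 3 - 5 - 6: 7 + 2 + 7 + 11 = 27
2 - 4 - 6: 7 + 4 = 11
2 - 3 - 4 - 6: 8 + 2 + 4 = 14
2 - 3 - 5 - 6: 8 + 7 + 11 = 26
2 - 6: 12
Shortest: 11.

11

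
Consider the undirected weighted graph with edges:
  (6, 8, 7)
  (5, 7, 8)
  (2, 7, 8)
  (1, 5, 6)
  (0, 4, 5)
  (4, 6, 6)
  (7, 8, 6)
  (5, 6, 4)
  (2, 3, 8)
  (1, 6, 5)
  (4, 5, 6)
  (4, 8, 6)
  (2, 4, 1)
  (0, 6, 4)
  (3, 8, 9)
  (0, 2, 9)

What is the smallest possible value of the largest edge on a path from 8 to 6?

A few of the 8→6 routes:
8-6: max(7) = 7
8-4-6: max(6, 6) = 6
8-4-0-6: max(6, 5, 4) = 6
8-4-5-1-6: max(6, 6, 6, 5) = 6
8-4-5-6: max(6, 6, 4) = 6
8-7-2-4-0-6: max(6, 8, 1, 5, 4) = 8
Smallest bottleneck: 6.

6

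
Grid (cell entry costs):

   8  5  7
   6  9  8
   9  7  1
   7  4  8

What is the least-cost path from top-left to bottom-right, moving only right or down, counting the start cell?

37

Best path: [0,0] -> [0,1] -> [0,2] -> [1,2] -> [2,2] -> [3,2]
Cost: 8 + 5 + 7 + 8 + 1 + 8 = 37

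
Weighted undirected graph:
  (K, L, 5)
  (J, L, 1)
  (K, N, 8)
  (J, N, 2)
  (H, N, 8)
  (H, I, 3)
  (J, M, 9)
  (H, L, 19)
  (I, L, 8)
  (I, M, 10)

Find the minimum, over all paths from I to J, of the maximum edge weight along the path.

8

Checking several routes:
I -> M -> J: max(10, 9) = 10
I -> L -> H -> N -> J: max(8, 19, 8, 2) = 19
I -> L -> J: max(8, 1) = 8
I -> H -> N -> K -> L -> J: max(3, 8, 8, 5, 1) = 8
I -> H -> N -> J: max(3, 8, 2) = 8
I -> L -> K -> N -> J: max(8, 5, 8, 2) = 8
Smallest bottleneck: 8.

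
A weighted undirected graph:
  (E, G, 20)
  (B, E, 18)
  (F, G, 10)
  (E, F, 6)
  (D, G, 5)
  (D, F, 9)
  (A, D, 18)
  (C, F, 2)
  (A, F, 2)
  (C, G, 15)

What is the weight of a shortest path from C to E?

A few of the C→E routes:
C→F→G→E: 2 + 10 + 20 = 32
C→F→E: 2 + 6 = 8
C→G→D→F→E: 15 + 5 + 9 + 6 = 35
C→G→F→E: 15 + 10 + 6 = 31
The minimum is 8.

8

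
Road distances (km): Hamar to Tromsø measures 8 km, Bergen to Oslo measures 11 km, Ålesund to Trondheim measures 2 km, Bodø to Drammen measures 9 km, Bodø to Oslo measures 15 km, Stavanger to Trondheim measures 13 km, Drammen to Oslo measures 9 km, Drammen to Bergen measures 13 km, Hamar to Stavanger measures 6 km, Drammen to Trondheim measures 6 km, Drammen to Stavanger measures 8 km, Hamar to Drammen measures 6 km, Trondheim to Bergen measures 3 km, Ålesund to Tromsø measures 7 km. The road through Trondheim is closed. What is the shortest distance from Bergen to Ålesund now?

Routes from Bergen to Ålesund avoiding Trondheim:
Bergen - Drammen - Hamar - Tromsø - Ålesund: 13 + 6 + 8 + 7 = 34
Bergen - Oslo - Drammen - Stavanger - Hamar - Tromsø - Ålesund: 11 + 9 + 8 + 6 + 8 + 7 = 49
Bergen - Oslo - Bodø - Drammen - Hamar - Tromsø - Ålesund: 11 + 15 + 9 + 6 + 8 + 7 = 56
Bergen - Oslo - Drammen - Hamar - Tromsø - Ålesund: 11 + 9 + 6 + 8 + 7 = 41
Bergen - Oslo - Bodø - Drammen - Stavanger - Hamar - Tromsø - Ålesund: 11 + 15 + 9 + 8 + 6 + 8 + 7 = 64
Bergen - Drammen - Stavanger - Hamar - Tromsø - Ålesund: 13 + 8 + 6 + 8 + 7 = 42
Shortest: 34 km.

34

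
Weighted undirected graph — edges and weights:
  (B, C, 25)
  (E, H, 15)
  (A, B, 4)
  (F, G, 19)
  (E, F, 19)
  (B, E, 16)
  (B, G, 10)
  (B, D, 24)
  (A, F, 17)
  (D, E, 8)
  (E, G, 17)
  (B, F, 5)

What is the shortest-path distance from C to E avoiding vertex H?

Some routes from C to E avoiding H:
C - B - D - E: 25 + 24 + 8 = 57
C - B - E: 25 + 16 = 41
C - B - G - E: 25 + 10 + 17 = 52
C - B - F - E: 25 + 5 + 19 = 49
C - B - A - F - E: 25 + 4 + 17 + 19 = 65
Best route has total 41.

41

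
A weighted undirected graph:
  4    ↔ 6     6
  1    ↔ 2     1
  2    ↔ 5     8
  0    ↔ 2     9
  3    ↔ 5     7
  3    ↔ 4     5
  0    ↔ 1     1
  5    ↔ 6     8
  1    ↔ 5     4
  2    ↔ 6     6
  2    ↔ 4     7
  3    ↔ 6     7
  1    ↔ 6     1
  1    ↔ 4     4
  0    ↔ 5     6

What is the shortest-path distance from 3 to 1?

A few of the 3→1 routes:
3 - 4 - 6 - 1: 5 + 6 + 1 = 12
3 - 4 - 1: 5 + 4 = 9
3 - 5 - 1: 7 + 4 = 11
3 - 6 - 1: 7 + 1 = 8
The minimum is 8.

8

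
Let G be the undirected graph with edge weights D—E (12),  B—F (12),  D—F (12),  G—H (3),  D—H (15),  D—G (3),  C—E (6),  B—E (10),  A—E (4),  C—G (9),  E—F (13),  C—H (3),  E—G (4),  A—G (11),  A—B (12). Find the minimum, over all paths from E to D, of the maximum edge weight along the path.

4

Some routes from E to D:
E-C-H-G-D: max(6, 3, 3, 3) = 6
E-C-G-D: max(6, 9, 3) = 9
E-G-D: max(4, 3) = 4
Smallest bottleneck: 4.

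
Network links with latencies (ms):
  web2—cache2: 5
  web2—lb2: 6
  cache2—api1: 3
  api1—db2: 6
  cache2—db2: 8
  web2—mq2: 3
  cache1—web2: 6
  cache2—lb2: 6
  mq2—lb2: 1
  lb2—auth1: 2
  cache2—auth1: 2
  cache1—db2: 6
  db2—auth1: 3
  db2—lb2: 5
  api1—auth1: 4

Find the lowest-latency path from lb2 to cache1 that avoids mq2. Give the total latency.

11

A few of the lb2→cache1 routes:
lb2→cache2→web2→cache1: 6 + 5 + 6 = 17
lb2→db2→cache1: 5 + 6 = 11
lb2→auth1→db2→cache1: 2 + 3 + 6 = 11
lb2→cache2→auth1→db2→cache1: 6 + 2 + 3 + 6 = 17
lb2→web2→cache1: 6 + 6 = 12
lb2→auth1→cache2→web2→cache1: 2 + 2 + 5 + 6 = 15
The minimum is 11 ms.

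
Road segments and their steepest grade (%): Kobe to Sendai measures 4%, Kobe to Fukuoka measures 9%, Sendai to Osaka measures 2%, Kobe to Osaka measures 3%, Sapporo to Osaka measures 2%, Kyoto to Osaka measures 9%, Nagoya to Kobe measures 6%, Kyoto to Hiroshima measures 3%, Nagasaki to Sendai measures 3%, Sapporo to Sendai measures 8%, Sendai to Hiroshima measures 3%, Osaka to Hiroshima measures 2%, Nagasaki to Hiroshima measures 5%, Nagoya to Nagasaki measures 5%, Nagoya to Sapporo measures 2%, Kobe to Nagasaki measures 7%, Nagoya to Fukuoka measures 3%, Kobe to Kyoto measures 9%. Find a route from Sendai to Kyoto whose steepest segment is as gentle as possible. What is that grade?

Some routes from Sendai to Kyoto:
Sendai -> Osaka -> Hiroshima -> Kyoto: max(2, 2, 3) = 3
Sendai -> Kobe -> Osaka -> Hiroshima -> Kyoto: max(4, 3, 2, 3) = 4
Sendai -> Hiroshima -> Kyoto: max(3, 3) = 3
Sendai -> Nagasaki -> Nagoya -> Sapporo -> Osaka -> Hiroshima -> Kyoto: max(3, 5, 2, 2, 2, 3) = 5
Smallest bottleneck: 3%.

3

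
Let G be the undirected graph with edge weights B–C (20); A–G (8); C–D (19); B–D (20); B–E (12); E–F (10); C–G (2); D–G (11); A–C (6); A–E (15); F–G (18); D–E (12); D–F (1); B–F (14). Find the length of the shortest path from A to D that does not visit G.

25

Comparing a few candidate routes:
A → E → D: 15 + 12 = 27
A → C → D: 6 + 19 = 25
A → E → F → D: 15 + 10 + 1 = 26
The minimum is 25.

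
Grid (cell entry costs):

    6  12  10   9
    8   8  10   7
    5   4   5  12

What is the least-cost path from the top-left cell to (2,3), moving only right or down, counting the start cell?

One optimal route is (0,0) → (1,0) → (2,0) → (2,1) → (2,2) → (2,3).
Its cost is 6 + 8 + 5 + 4 + 5 + 12 = 40.
(Top row then right column would cost 56.)

40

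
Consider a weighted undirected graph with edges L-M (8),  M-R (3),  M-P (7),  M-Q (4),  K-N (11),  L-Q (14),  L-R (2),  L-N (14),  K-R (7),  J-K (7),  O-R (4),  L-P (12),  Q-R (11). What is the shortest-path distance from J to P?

24

Some routes from J to P:
J→K→R→L→M→P: 7 + 7 + 2 + 8 + 7 = 31
J→K→R→M→L→P: 7 + 7 + 3 + 8 + 12 = 37
J→K→R→M→P: 7 + 7 + 3 + 7 = 24
J→K→R→Q→M→P: 7 + 7 + 11 + 4 + 7 = 36
J→K→R→L→P: 7 + 7 + 2 + 12 = 28
Shortest: 24.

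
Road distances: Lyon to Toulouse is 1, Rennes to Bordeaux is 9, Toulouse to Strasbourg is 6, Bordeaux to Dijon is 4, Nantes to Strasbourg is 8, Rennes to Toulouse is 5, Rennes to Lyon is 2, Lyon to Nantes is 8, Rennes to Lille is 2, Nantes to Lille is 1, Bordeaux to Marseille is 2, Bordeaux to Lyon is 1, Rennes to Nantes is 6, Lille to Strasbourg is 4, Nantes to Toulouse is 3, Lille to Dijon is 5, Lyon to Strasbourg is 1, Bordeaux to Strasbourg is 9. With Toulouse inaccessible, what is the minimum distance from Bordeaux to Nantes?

6

Comparing a few candidate routes:
Bordeaux → Lyon → Nantes: 1 + 8 = 9
Bordeaux → Lyon → Strasbourg → Lille → Nantes: 1 + 1 + 4 + 1 = 7
Bordeaux → Dijon → Lille → Nantes: 4 + 5 + 1 = 10
Bordeaux → Lyon → Rennes → Lille → Nantes: 1 + 2 + 2 + 1 = 6
Bordeaux → Lyon → Rennes → Nantes: 1 + 2 + 6 = 9
The minimum is 6.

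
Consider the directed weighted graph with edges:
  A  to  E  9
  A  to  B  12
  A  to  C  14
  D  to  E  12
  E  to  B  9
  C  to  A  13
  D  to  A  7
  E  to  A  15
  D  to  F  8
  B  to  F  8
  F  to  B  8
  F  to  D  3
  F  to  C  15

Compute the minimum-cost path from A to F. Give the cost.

Paths from A to F:
A→B→F: 12 + 8 = 20
A→E→B→F: 9 + 9 + 8 = 26
The minimum is 20.

20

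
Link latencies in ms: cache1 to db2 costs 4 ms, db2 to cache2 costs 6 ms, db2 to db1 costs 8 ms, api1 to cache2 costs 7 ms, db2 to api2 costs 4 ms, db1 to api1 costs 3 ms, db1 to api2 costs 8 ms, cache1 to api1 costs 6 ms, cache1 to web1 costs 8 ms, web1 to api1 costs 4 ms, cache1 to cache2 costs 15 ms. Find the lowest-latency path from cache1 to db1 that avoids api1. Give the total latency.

12

Routes from cache1 to db1 avoiding api1:
cache1 - db2 - db1: 4 + 8 = 12
cache1 - cache2 - db2 - api2 - db1: 15 + 6 + 4 + 8 = 33
cache1 - db2 - api2 - db1: 4 + 4 + 8 = 16
cache1 - cache2 - db2 - db1: 15 + 6 + 8 = 29
Best route has total 12 ms.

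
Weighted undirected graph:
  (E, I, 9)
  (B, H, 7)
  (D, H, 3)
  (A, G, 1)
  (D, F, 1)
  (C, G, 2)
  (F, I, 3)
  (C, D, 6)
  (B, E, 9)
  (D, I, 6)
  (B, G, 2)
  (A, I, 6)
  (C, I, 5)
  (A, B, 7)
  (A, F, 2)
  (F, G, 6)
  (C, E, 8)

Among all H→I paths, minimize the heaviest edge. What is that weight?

3

Some routes from H to I:
H - D - F - I: max(3, 1, 3) = 3
H - D - F - G - C - I: max(3, 1, 6, 2, 5) = 6
H - D - F - G - A - I: max(3, 1, 6, 1, 6) = 6
H - D - F - A - I: max(3, 1, 2, 6) = 6
H - D - F - A - G - C - I: max(3, 1, 2, 1, 2, 5) = 5
H - D - I: max(3, 6) = 6
Best route has worst link 3.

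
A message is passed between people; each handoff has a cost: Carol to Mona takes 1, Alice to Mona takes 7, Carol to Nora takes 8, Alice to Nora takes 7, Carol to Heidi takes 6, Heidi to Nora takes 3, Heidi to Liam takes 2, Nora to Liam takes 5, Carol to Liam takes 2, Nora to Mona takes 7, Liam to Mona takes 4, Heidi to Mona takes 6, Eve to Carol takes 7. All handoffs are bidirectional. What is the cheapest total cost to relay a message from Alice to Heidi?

A few of the Alice→Heidi routes:
Alice → Mona → Carol → Heidi: 7 + 1 + 6 = 14
Alice → Mona → Liam → Heidi: 7 + 4 + 2 = 13
Alice → Mona → Carol → Liam → Heidi: 7 + 1 + 2 + 2 = 12
Alice → Nora → Heidi: 7 + 3 = 10
Alice → Nora → Liam → Heidi: 7 + 5 + 2 = 14
Alice → Mona → Heidi: 7 + 6 = 13
The minimum is 10.

10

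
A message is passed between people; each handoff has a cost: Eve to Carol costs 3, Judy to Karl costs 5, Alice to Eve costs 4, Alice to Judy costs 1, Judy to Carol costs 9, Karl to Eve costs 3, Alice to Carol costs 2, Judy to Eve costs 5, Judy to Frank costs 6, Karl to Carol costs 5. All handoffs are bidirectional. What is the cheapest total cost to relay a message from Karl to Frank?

Comparing a few candidate routes:
Karl -> Eve -> Alice -> Judy -> Frank: 3 + 4 + 1 + 6 = 14
Karl -> Judy -> Frank: 5 + 6 = 11
Karl -> Eve -> Carol -> Alice -> Judy -> Frank: 3 + 3 + 2 + 1 + 6 = 15
Karl -> Carol -> Eve -> Judy -> Frank: 5 + 3 + 5 + 6 = 19
Karl -> Carol -> Alice -> Judy -> Frank: 5 + 2 + 1 + 6 = 14
Karl -> Eve -> Judy -> Frank: 3 + 5 + 6 = 14
The minimum is 11.

11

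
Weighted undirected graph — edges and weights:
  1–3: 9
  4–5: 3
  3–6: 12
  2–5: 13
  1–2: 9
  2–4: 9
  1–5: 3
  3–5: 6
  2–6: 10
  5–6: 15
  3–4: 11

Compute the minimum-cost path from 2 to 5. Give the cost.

12

Checking several routes:
2 → 5: 13
2 → 4 → 5: 9 + 3 = 12
2 → 1 → 5: 9 + 3 = 12
The minimum is 12.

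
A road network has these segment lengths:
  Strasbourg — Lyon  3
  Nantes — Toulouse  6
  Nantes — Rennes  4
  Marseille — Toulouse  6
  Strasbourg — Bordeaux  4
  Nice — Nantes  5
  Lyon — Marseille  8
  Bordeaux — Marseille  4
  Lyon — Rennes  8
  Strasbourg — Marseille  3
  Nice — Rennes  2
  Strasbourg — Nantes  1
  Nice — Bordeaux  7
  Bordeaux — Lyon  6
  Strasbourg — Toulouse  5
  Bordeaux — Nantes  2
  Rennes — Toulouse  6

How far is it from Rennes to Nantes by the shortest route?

A few of the Rennes→Nantes routes:
Rennes → Toulouse → Strasbourg → Nantes: 6 + 5 + 1 = 12
Rennes → Nice → Bordeaux → Nantes: 2 + 7 + 2 = 11
Rennes → Nice → Nantes: 2 + 5 = 7
Rennes → Nantes: 4
Shortest: 4.

4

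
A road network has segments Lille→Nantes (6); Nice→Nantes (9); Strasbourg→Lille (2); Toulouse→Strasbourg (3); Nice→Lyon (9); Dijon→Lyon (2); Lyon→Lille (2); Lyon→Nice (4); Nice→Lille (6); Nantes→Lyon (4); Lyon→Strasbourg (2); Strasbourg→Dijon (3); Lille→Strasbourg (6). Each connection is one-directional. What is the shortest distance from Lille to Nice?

14

Routes from Lille to Nice:
Lille → Strasbourg → Dijon → Lyon → Nice: 6 + 3 + 2 + 4 = 15
Lille → Nantes → Lyon → Nice: 6 + 4 + 4 = 14
Best route has total 14.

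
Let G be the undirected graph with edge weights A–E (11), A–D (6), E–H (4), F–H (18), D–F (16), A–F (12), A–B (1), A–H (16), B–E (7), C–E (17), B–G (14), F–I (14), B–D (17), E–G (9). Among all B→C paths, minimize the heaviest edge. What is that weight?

A few of the B→C routes:
B - D - A - H - E - C: max(17, 6, 16, 4, 17) = 17
B - G - E - C: max(14, 9, 17) = 17
B - E - C: max(7, 17) = 17
B - D - F - A - E - C: max(17, 16, 12, 11, 17) = 17
B - D - A - E - C: max(17, 6, 11, 17) = 17
B - D - F - A - H - E - C: max(17, 16, 12, 16, 4, 17) = 17
The minimum achievable maximum is 17.

17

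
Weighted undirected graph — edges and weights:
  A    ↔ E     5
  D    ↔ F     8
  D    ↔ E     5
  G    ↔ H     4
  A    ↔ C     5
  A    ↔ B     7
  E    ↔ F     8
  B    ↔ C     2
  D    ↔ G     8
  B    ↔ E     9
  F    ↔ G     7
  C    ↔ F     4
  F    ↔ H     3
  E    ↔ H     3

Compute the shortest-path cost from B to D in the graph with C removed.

A few of the B→D routes:
B → E → F → D: 9 + 8 + 8 = 25
B → A → E → D: 7 + 5 + 5 = 17
B → E → H → G → D: 9 + 3 + 4 + 8 = 24
B → E → D: 9 + 5 = 14
B → E → H → F → D: 9 + 3 + 3 + 8 = 23
Shortest: 14.

14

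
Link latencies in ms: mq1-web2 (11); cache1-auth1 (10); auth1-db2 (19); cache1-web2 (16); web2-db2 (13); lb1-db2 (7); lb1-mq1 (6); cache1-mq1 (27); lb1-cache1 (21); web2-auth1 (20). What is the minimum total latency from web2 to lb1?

17

Some routes from web2 to lb1:
web2-mq1-lb1: 11 + 6 = 17
web2-cache1-lb1: 16 + 21 = 37
web2-db2-lb1: 13 + 7 = 20
web2-auth1-db2-lb1: 20 + 19 + 7 = 46
The minimum is 17 ms.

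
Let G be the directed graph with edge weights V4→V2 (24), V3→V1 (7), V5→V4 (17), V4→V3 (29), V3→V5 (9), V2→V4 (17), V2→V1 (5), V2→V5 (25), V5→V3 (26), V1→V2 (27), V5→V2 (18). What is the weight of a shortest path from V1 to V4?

Routes from V1 to V4:
V1→V2→V4: 27 + 17 = 44
V1→V2→V5→V4: 27 + 25 + 17 = 69
The minimum is 44.

44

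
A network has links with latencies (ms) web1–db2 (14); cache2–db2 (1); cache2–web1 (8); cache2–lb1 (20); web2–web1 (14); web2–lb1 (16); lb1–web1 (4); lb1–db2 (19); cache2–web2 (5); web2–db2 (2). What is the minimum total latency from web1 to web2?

Comparing a few candidate routes:
web1-web2: 14
web1-cache2-db2-web2: 8 + 1 + 2 = 11
web1-db2-web2: 14 + 2 = 16
web1-cache2-web2: 8 + 5 = 13
Best route has total 11 ms.

11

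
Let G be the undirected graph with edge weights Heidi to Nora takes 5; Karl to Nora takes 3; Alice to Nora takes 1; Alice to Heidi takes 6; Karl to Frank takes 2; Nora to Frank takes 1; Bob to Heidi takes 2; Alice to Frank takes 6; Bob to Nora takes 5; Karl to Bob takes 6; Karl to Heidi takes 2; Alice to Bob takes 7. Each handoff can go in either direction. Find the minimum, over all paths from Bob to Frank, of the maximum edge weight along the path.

Checking several routes:
Bob → Nora → Heidi → Karl → Frank: max(5, 5, 2, 2) = 5
Bob → Heidi → Karl → Frank: max(2, 2, 2) = 2
Bob → Nora → Frank: max(5, 1) = 5
Bob → Nora → Karl → Frank: max(5, 3, 2) = 5
Bob → Heidi → Karl → Nora → Frank: max(2, 2, 3, 1) = 3
Bob → Heidi → Nora → Karl → Frank: max(2, 5, 3, 2) = 5
Smallest bottleneck: 2.

2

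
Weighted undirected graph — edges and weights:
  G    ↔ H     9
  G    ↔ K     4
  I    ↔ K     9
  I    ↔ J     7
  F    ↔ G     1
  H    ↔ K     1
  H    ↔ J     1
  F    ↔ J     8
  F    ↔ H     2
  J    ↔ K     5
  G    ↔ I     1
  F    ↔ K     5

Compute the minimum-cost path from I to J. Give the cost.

Some routes from I to J:
I -> G -> K -> H -> J: 1 + 4 + 1 + 1 = 7
I -> J: 7
I -> G -> F -> H -> J: 1 + 1 + 2 + 1 = 5
Shortest: 5.

5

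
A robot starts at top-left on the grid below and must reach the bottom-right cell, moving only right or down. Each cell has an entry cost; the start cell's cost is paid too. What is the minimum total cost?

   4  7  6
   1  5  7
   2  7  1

Cheapest: r0c0 → r1c0 → r2c0 → r2c1 → r2c2
  4 + 1 + 2 + 7 + 1 = 15

15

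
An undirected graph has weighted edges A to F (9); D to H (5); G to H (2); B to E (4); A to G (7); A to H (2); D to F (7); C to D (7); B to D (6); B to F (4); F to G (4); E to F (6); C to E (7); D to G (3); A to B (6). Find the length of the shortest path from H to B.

8

A few of the H→B routes:
H→A→B: 2 + 6 = 8
H→D→B: 5 + 6 = 11
H→G→D→B: 2 + 3 + 6 = 11
H→G→A→B: 2 + 7 + 6 = 15
H→A→F→B: 2 + 9 + 4 = 15
H→G→F→B: 2 + 4 + 4 = 10
The minimum is 8.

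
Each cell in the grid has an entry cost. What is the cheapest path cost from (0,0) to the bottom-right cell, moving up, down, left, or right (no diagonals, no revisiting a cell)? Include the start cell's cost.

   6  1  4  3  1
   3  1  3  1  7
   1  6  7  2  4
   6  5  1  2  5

Take [0,0] -> [0,1] -> [1,1] -> [1,2] -> [1,3] -> [2,3] -> [3,3] -> [3,4] for a total of 6 + 1 + 1 + 3 + 1 + 2 + 2 + 5 = 21.

21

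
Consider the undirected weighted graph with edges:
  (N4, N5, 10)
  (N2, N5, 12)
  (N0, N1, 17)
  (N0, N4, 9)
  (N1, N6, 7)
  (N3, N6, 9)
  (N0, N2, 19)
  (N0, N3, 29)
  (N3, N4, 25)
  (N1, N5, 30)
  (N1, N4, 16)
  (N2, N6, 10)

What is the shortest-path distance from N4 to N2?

A few of the N4→N2 routes:
N4→N0→N2: 9 + 19 = 28
N4→N1→N6→N2: 16 + 7 + 10 = 33
N4→N5→N2: 10 + 12 = 22
N4→N0→N1→N6→N2: 9 + 17 + 7 + 10 = 43
N4→N1→N0→N2: 16 + 17 + 19 = 52
N4→N3→N6→N2: 25 + 9 + 10 = 44
The minimum is 22.

22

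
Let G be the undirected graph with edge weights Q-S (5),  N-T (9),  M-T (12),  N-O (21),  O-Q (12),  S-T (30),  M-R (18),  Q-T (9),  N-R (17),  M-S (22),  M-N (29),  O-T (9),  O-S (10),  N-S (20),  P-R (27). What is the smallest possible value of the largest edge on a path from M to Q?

Some routes from M to Q:
M→R→N→T→O→Q: max(18, 17, 9, 9, 12) = 18
M→T→O→Q: max(12, 9, 12) = 12
M→T→Q: max(12, 9) = 12
M→T→O→S→Q: max(12, 9, 10, 5) = 12
Smallest bottleneck: 12.

12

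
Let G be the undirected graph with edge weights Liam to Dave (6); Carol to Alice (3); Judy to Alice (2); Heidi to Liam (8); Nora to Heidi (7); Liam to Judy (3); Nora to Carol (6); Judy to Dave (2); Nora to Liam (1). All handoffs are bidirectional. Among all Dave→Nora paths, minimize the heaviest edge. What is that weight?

3

Paths from Dave to Nora:
Dave → Liam → Heidi → Nora: max(6, 8, 7) = 8
Dave → Judy → Liam → Heidi → Nora: max(2, 3, 8, 7) = 8
Dave → Liam → Judy → Alice → Carol → Nora: max(6, 3, 2, 3, 6) = 6
Dave → Judy → Liam → Nora: max(2, 3, 1) = 3
Dave → Liam → Nora: max(6, 1) = 6
Dave → Judy → Alice → Carol → Nora: max(2, 2, 3, 6) = 6
Best route has worst link 3.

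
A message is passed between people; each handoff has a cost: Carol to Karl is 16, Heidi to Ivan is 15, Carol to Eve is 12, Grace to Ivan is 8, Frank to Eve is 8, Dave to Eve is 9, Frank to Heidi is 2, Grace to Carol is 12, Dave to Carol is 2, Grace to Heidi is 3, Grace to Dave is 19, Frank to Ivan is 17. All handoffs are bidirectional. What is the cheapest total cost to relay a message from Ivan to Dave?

22

A few of the Ivan→Dave routes:
Ivan -> Grace -> Carol -> Dave: 8 + 12 + 2 = 22
Ivan -> Heidi -> Grace -> Carol -> Dave: 15 + 3 + 12 + 2 = 32
Ivan -> Grace -> Heidi -> Frank -> Eve -> Dave: 8 + 3 + 2 + 8 + 9 = 30
Ivan -> Grace -> Dave: 8 + 19 = 27
The minimum is 22.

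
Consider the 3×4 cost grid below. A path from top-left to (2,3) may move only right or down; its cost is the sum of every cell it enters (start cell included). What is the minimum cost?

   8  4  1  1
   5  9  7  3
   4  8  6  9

26

One optimal route is [0,0] -> [0,1] -> [0,2] -> [0,3] -> [1,3] -> [2,3].
Its cost is 8 + 4 + 1 + 1 + 3 + 9 = 26.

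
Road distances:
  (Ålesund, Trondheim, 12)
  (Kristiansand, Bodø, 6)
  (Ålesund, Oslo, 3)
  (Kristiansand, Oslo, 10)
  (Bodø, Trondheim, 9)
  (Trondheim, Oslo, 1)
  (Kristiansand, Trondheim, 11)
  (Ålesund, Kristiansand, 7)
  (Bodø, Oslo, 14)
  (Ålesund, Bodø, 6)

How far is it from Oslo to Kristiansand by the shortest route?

A few of the Oslo→Kristiansand routes:
Oslo-Trondheim-Kristiansand: 1 + 11 = 12
Oslo-Ålesund-Kristiansand: 3 + 7 = 10
Oslo-Ålesund-Bodø-Kristiansand: 3 + 6 + 6 = 15
Oslo-Kristiansand: 10
The minimum is 10.

10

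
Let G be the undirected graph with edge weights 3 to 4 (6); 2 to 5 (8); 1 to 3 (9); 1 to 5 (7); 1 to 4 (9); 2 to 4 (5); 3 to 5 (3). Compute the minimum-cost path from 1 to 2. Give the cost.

Some routes from 1 to 2:
1 - 3 - 5 - 2: 9 + 3 + 8 = 20
1 - 4 - 2: 9 + 5 = 14
1 - 3 - 4 - 2: 9 + 6 + 5 = 20
1 - 5 - 2: 7 + 8 = 15
Shortest: 14.

14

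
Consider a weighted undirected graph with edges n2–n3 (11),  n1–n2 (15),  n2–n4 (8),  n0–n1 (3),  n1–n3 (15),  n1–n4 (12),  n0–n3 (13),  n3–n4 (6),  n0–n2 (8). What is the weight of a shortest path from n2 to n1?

Some routes from n2 to n1:
n2-n0-n1: 8 + 3 = 11
n2-n4-n1: 8 + 12 = 20
n2-n3-n1: 11 + 15 = 26
n2-n1: 15
The minimum is 11.

11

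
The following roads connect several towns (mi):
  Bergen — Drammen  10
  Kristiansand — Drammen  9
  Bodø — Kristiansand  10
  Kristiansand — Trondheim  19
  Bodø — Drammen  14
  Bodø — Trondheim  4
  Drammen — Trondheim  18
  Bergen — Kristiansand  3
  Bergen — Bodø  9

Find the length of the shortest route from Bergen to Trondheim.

13

A few of the Bergen→Trondheim routes:
Bergen -> Kristiansand -> Bodø -> Trondheim: 3 + 10 + 4 = 17
Bergen -> Kristiansand -> Trondheim: 3 + 19 = 22
Bergen -> Bodø -> Trondheim: 9 + 4 = 13
Shortest: 13 mi.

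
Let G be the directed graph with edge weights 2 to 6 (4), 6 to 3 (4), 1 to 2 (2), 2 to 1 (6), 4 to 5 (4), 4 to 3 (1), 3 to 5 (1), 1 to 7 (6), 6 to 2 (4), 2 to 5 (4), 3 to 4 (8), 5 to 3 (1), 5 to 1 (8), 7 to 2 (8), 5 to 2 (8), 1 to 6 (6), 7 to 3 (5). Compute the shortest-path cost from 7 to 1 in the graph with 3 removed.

14

Routes from 7 to 1 avoiding 3:
7 - 2 - 5 - 1: 8 + 4 + 8 = 20
7 - 2 - 1: 8 + 6 = 14
The minimum is 14.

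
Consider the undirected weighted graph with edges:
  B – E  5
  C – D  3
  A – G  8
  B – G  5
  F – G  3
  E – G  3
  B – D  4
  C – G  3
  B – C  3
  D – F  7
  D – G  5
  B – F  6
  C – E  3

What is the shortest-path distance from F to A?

Some routes from F to A:
F -> G -> A: 3 + 8 = 11
F -> B -> C -> G -> A: 6 + 3 + 3 + 8 = 20
F -> B -> G -> A: 6 + 5 + 8 = 19
The minimum is 11.

11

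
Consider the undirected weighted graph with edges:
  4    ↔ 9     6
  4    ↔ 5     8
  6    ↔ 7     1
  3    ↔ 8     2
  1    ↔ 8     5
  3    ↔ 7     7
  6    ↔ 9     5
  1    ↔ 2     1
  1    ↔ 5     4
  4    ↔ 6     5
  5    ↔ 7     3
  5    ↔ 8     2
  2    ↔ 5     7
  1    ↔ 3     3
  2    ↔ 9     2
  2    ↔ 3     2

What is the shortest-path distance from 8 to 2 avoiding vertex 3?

Some routes from 8 to 2 avoiding 3:
8 -> 5 -> 2: 2 + 7 = 9
8 -> 5 -> 7 -> 6 -> 9 -> 2: 2 + 3 + 1 + 5 + 2 = 13
8 -> 1 -> 2: 5 + 1 = 6
8 -> 1 -> 5 -> 2: 5 + 4 + 7 = 16
8 -> 5 -> 4 -> 9 -> 2: 2 + 8 + 6 + 2 = 18
8 -> 5 -> 1 -> 2: 2 + 4 + 1 = 7
Best route has total 6.

6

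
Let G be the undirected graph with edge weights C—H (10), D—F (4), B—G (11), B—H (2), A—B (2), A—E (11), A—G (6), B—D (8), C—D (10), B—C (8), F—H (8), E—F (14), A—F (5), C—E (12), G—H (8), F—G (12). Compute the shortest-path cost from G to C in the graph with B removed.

A few of the G→C routes:
G - A - F - H - C: 6 + 5 + 8 + 10 = 29
G - F - D - C: 12 + 4 + 10 = 26
G - A - E - C: 6 + 11 + 12 = 29
G - H - C: 8 + 10 = 18
G - A - F - D - C: 6 + 5 + 4 + 10 = 25
Best route has total 18.

18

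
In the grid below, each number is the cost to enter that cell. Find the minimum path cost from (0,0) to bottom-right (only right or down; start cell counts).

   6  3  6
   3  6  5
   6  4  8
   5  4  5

28

One optimal route is r0c0 -> r0c1 -> r1c1 -> r2c1 -> r3c1 -> r3c2.
Its cost is 6 + 3 + 6 + 4 + 4 + 5 = 28.
(Top row then right column would cost 33.)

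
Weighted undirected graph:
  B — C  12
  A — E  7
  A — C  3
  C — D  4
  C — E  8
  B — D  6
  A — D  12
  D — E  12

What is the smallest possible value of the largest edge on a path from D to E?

7

Comparing a few candidate routes:
D - C - E: max(4, 8) = 8
D - E: max(12) = 12
D - B - C - E: max(6, 12, 8) = 12
D - B - C - A - E: max(6, 12, 3, 7) = 12
D - C - A - E: max(4, 3, 7) = 7
The minimum achievable maximum is 7.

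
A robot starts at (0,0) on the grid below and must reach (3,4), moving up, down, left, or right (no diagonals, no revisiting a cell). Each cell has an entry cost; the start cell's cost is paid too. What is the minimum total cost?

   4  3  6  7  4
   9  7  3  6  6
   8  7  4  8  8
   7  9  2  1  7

Best path: (0,0) → (0,1) → (0,2) → (1,2) → (2,2) → (3,2) → (3,3) → (3,4)
Cost: 4 + 3 + 6 + 3 + 4 + 2 + 1 + 7 = 30

30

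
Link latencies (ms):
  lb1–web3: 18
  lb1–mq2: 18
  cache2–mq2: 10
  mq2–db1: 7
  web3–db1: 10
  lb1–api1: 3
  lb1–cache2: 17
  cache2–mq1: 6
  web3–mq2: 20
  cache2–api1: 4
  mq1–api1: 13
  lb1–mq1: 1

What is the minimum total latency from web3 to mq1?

19

A few of the web3→mq1 routes:
web3 -> db1 -> mq2 -> cache2 -> mq1: 10 + 7 + 10 + 6 = 33
web3 -> lb1 -> mq1: 18 + 1 = 19
web3 -> lb1 -> api1 -> cache2 -> mq1: 18 + 3 + 4 + 6 = 31
The minimum is 19 ms.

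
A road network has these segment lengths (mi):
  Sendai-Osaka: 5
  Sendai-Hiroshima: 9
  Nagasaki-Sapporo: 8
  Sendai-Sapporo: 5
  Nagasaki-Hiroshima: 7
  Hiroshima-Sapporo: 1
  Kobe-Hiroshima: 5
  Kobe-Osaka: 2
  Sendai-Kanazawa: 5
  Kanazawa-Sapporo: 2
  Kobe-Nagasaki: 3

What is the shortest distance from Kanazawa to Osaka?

10

Comparing a few candidate routes:
Kanazawa→Sapporo→Nagasaki→Kobe→Osaka: 2 + 8 + 3 + 2 = 15
Kanazawa→Sapporo→Hiroshima→Nagasaki→Kobe→Osaka: 2 + 1 + 7 + 3 + 2 = 15
Kanazawa→Sapporo→Sendai→Osaka: 2 + 5 + 5 = 12
Kanazawa→Sapporo→Hiroshima→Kobe→Osaka: 2 + 1 + 5 + 2 = 10
Kanazawa→Sendai→Osaka: 5 + 5 = 10
Kanazawa→Sapporo→Hiroshima→Sendai→Osaka: 2 + 1 + 9 + 5 = 17
Shortest: 10 mi.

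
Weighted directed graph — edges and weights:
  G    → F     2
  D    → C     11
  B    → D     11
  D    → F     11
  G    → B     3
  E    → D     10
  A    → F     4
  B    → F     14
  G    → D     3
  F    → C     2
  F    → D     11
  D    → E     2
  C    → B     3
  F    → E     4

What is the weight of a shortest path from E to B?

24

Routes from E to B:
E-D-F-C-B: 10 + 11 + 2 + 3 = 26
E-D-C-B: 10 + 11 + 3 = 24
The minimum is 24.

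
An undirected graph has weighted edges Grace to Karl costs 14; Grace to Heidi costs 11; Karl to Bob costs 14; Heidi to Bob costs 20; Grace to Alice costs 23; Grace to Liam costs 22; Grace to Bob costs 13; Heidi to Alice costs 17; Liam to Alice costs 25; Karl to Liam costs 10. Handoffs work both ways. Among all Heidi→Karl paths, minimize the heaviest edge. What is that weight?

14

Some routes from Heidi to Karl:
Heidi → Grace → Karl: max(11, 14) = 14
Heidi → Bob → Karl: max(20, 14) = 20
Heidi → Bob → Grace → Karl: max(20, 13, 14) = 20
Heidi → Bob → Grace → Liam → Karl: max(20, 13, 22, 10) = 22
Heidi → Grace → Bob → Karl: max(11, 13, 14) = 14
Smallest bottleneck: 14.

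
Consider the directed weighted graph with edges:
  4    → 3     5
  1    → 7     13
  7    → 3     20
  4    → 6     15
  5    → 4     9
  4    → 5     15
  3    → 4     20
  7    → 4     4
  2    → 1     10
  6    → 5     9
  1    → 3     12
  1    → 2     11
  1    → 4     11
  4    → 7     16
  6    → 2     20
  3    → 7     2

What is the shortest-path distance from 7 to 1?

49

Paths from 7 to 1:
7 - 4 - 6 - 2 - 1: 4 + 15 + 20 + 10 = 49
7 - 3 - 4 - 6 - 2 - 1: 20 + 20 + 15 + 20 + 10 = 85
The minimum is 49.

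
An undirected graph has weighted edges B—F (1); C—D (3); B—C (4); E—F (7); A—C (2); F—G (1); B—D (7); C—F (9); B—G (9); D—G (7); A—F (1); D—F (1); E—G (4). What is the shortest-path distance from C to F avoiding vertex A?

4

Comparing a few candidate routes:
C - D - B - F: 3 + 7 + 1 = 11
C - B - F: 4 + 1 = 5
C - D - F: 3 + 1 = 4
C - F: 9
Shortest: 4.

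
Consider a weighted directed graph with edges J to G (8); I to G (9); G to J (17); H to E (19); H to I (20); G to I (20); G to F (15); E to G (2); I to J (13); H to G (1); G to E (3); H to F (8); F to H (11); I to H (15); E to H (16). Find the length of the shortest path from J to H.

Routes from J to H:
J -> G -> E -> H: 8 + 3 + 16 = 27
J -> G -> I -> H: 8 + 20 + 15 = 43
J -> G -> F -> H: 8 + 15 + 11 = 34
Shortest: 27.

27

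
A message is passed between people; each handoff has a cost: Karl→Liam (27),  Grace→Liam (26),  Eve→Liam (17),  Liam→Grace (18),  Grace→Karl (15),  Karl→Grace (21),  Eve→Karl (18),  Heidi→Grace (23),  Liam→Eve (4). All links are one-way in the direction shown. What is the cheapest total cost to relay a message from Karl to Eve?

Paths from Karl to Eve:
Karl→Liam→Eve: 27 + 4 = 31
Karl→Grace→Liam→Eve: 21 + 26 + 4 = 51
Best route has total 31.

31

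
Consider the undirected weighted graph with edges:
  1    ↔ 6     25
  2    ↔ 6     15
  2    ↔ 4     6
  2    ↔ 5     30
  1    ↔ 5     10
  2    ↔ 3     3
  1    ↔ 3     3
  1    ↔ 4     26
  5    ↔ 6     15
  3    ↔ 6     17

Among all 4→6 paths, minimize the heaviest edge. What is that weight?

Checking several routes:
4→1→6: max(26, 25) = 26
4→2→3→6: max(6, 3, 17) = 17
4→2→6: max(6, 15) = 15
4→2→3→1→5→6: max(6, 3, 3, 10, 15) = 15
4→2→3→1→6: max(6, 3, 3, 25) = 25
Best route has worst link 15.

15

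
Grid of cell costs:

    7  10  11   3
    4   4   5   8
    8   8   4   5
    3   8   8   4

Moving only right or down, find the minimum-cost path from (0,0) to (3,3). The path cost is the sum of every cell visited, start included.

33

Path [0,0] -> [1,0] -> [1,1] -> [1,2] -> [2,2] -> [2,3] -> [3,3]: 7 + 4 + 4 + 5 + 4 + 5 + 4 = 33.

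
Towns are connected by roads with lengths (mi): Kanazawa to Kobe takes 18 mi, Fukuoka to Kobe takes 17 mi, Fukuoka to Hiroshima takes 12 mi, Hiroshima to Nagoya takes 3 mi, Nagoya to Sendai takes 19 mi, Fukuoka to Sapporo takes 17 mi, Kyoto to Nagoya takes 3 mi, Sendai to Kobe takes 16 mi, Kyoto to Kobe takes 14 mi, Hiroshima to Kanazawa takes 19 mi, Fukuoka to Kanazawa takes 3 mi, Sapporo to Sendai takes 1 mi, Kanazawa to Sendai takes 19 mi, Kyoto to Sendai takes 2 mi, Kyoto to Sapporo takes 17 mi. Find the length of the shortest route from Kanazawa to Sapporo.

A few of the Kanazawa→Sapporo routes:
Kanazawa -> Fukuoka -> Hiroshima -> Nagoya -> Kyoto -> Sendai -> Sapporo: 3 + 12 + 3 + 3 + 2 + 1 = 24
Kanazawa -> Sendai -> Sapporo: 19 + 1 = 20
Kanazawa -> Fukuoka -> Sapporo: 3 + 17 = 20
The minimum is 20 mi.

20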